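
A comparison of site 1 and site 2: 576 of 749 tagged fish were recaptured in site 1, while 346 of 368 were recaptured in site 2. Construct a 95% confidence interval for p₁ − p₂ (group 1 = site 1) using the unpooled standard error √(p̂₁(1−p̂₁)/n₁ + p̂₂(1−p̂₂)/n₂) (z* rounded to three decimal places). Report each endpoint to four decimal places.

(-0.2099, -0.1325)

p̂₁ = 0.76903, p̂₂ = 0.94022, so the observed difference is -0.17119.
Unpooled SE = √(p̂₁(1−p̂₁)/n₁ + p̂₂(1−p̂₂)/n₂) = √(0.000237150 + 0.000152741) = 0.019746.
The 95% critical value is z* = 1.960. Margin = 1.960·0.019746 = 0.03870.
So the interval runs from -0.2099 to -0.1325.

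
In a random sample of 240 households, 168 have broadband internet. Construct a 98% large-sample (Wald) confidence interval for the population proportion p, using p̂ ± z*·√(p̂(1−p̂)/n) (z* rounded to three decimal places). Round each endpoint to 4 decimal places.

(0.6312, 0.7688)

Sample proportion p̂ = 168/240 = 0.70000.
SE = √(p̂(1−p̂)/n) = √(0.210000/240) = 0.029580.
z* = 2.326 at the 98% level.
Margin of error: 2.326 × 0.029580 = 0.06880.
CI: 0.70000 ± 0.06880 = (0.6312, 0.7688).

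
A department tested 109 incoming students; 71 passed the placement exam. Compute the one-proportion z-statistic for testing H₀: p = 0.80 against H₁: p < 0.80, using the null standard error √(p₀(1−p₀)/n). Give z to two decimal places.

z = -3.88

With x = 71 successes in n = 109, p̂ = 0.65138.
Under H₀, SE = √(p₀(1−p₀)/n) = √(0.80·0.20/109) = √0.001467890 = 0.038313.
z = (0.65138 − 0.80)/0.038313 = -0.14862/0.038313 = -3.88.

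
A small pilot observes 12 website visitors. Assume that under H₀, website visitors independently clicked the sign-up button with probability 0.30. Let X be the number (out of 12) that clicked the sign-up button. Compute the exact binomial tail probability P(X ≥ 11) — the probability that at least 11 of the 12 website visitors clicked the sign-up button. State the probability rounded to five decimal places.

X ~ Binomial(n=12, p=0.30).
P(X ≥ 11) = C(12,11)·0.30^11·0.70^1 + C(12,12)·0.30^12·0.70^0.
= 0.000015 + 0.000001 = 0.00002.

P = 0.00002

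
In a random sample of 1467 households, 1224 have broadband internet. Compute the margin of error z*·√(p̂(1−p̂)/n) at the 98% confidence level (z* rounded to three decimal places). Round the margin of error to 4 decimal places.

ME = 0.0226

p̂ = 1224/1467 = 0.83436.
Standard error of p̂: √(0.138206/1467) = √0.000094210 = 0.009706.
z* = 2.326 at the 98% level.
So ME = 0.0226.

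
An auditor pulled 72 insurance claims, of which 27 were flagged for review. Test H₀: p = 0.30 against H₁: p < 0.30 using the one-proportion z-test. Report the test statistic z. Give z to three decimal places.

p̂ = 27/72 = 0.37500.
Under H₀, SE = √(p₀(1−p₀)/n) = √(0.30·0.70/72) = √0.002916667 = 0.054006.
z = (p̂ − p₀)/SE = (0.37500 − 0.30)/0.054006 = 1.389.

z = 1.389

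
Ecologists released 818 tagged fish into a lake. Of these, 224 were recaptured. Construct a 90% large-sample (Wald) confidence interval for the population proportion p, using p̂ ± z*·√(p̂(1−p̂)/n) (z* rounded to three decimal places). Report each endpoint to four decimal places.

(0.2482, 0.2995)

With x = 224 successes in n = 818, p̂ = 0.27384.
SE = √(p̂(1−p̂)/n) = √(0.198851/818) = 0.015591.
The 90% critical value is z* = 1.645.
Margin of error: 1.645 × 0.015591 = 0.02565.
Interval: 0.27384 ± 0.02565 → (0.2482, 0.2995).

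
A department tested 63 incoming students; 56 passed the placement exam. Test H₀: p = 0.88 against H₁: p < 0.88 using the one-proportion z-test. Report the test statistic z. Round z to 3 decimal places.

The sample proportion is 56/63 = 0.88889.
Under H₀, SE = √(p₀(1−p₀)/n) = √(0.88·0.12/63) = √0.001676190 = 0.040941.
z = (p̂ − p₀)/SE = (0.88889 − 0.88)/0.040941 = 0.217.

z = 0.217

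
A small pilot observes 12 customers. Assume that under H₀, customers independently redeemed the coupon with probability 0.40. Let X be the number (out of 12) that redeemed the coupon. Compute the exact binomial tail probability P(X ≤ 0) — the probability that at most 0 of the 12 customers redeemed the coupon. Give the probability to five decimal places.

P = 0.00218

X is binomial with n = 12 and p = 0.40.
P(X ≤ 0) = C(12,0)·0.40^0·0.60^12.
= 0.002177 = 0.00218.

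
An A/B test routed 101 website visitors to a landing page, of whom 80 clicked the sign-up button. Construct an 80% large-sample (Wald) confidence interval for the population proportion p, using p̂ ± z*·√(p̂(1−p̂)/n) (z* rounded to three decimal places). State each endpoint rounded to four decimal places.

The sample proportion is 80/101 = 0.79208.
SE(p̂) = √(0.79208·0.20792/101) = 0.040381.
For 80% confidence, z* = 1.282.
Margin of error: 1.282 × 0.040381 = 0.05177.
CI: 0.79208 ± 0.05177 = (0.7403, 0.8438).

(0.7403, 0.8438)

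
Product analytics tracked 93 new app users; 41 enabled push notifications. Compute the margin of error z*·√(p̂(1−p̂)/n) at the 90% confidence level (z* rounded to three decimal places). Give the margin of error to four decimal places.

p̂ = 41/93 = 0.44086.
SE = √(p̂(1−p̂)/n) = √(0.246502/93) = 0.051484.
The 90% critical value is z* = 1.645.
ME = 1.645·0.051484 = 0.0847.

ME = 0.0847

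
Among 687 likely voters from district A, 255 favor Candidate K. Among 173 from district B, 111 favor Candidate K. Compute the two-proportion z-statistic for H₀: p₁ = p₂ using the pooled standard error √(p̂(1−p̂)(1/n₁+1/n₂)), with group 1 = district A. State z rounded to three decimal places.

z = -6.430

Sample proportions: p̂₁ = 255/687 = 0.37118 and p̂₂ = 111/173 = 0.64162.
Pooled p̂ = (255+111)/(687+173) = 366/860 = 0.42558.
SE = √[p̂(1−p̂)(1/n₁+1/n₂)] = √[0.42558·0.57442·(1/687+1/173)] ≈ 0.042058.
z = (p̂₁ − p̂₂)/SE = (0.37118 − 0.64162)/0.042058 = -0.27044/0.042058 = -6.430.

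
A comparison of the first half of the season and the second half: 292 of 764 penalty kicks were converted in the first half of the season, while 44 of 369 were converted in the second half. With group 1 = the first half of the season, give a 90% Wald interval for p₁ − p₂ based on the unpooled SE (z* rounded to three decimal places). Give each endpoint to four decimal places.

p̂₁ = 292/764 = 0.38220, p̂₂ = 44/369 = 0.11924; p̂₁ − p̂₂ = 0.26296.
Unpooled SE = √(p̂₁(1−p̂₁)/n₁ + p̂₂(1−p̂₂)/n₂) = √(0.000309061 + 0.000284614) = 0.024365.
The 90% critical value is z* = 1.645. Margin = 1.645·0.024365 = 0.04008.
CI: 0.26296 ± 0.04008 = (0.2229, 0.3030).

(0.2229, 0.3030)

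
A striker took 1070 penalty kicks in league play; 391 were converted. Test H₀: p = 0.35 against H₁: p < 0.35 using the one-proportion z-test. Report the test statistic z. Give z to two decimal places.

z = 1.06

With x = 391 successes in n = 1070, p̂ = 0.36542.
Under H₀, SE = √(p₀(1−p₀)/n) = √(0.35·0.65/1070) = √0.000212617 = 0.014581.
z = (0.36542 − 0.35)/0.014581 = 0.01542/0.014581 = 1.06.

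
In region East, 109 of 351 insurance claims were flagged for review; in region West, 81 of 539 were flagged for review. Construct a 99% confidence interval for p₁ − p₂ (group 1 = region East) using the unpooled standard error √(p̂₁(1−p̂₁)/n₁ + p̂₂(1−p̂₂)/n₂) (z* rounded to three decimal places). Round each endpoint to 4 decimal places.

p̂₁ = 0.31054, p̂₂ = 0.15028, so the observed difference is 0.16026.
SE = √(0.000609987 + 0.000236910) = √0.000846897 = 0.029102.
For 99% confidence, z* = 2.576. Margin = 2.576·0.029102 = 0.07497.
So the interval runs from 0.0853 to 0.2352.

(0.0853, 0.2352)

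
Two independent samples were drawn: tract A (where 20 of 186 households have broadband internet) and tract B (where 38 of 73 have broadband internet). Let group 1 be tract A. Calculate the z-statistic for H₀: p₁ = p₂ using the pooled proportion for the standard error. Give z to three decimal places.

p̂₁ = 20/186 = 0.10753, p̂₂ = 38/73 = 0.52055.
Pooling: p̂ = 58/259 = 0.22394.
SE = √[p̂(1−p̂)(1/n₁+1/n₂)] = √[0.22394·0.77606·(1/186+1/73)] ≈ 0.057576.
z = -0.41302/0.057576 = -7.173.

z = -7.173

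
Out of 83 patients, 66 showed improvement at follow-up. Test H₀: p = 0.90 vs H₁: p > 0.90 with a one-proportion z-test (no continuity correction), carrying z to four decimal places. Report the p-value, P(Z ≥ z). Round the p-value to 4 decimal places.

p-value = 0.9993

p̂ = 66/83 = 0.79518.
Under H₀, SE = √(p₀(1−p₀)/n) = √(0.90·0.10/83) = √0.001084337 = 0.032929.
Test statistic (full precision, shown to 4 dp): z = (66/83 − 0.90)/SE₀ ≈ -3.1832.
p-value = P(Z ≥ z) with z = -3.1832 → 0.9993.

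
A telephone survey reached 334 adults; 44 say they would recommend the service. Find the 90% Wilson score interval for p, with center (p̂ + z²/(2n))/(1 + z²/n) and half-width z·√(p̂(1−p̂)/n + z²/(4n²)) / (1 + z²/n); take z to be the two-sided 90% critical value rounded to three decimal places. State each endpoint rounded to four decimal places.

p̂ = 44/334 = 0.13174; z = 1.645, so z² = 2.706025.
Denominator 1 + z²/n = 1 + 2.706025/334 = 1.008102.
Center = (0.13174 + 0.004051)/1.008102 = 0.13470.
Radicand: p̂(1−p̂)/n + z²/(4n²) = 0.000342461 + 0.000006064 = 0.000348525.
Half-width = z·√(radicand)/denom = 1.645·0.018669/1.008102 = 0.03046.
So the interval runs from 0.1042 to 0.1652.

(0.1042, 0.1652)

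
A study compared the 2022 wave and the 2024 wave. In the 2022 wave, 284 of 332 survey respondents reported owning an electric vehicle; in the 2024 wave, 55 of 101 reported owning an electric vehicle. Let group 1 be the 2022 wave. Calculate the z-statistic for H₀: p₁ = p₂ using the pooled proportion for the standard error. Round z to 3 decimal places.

z = 6.636

p̂₁ = 284/332 = 0.85542, p̂₂ = 55/101 = 0.54455.
Pooled p̂ = (284+55)/(332+101) = 339/433 = 0.78291.
Pooled SE = √[0.1699620·0.01291304] ≈ 0.046848.
z = (p̂₁ − p̂₂)/SE = (0.85542 − 0.54455)/0.046848 = 0.31087/0.046848 = 6.636.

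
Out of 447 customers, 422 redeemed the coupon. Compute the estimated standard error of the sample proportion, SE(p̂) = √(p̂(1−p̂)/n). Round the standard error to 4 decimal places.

The sample proportion is 422/447 = 0.94407.
p̂(1−p̂) = 0.052802.
Dividing by n and taking the root: √0.000118125 = 0.0109.

SE = 0.0109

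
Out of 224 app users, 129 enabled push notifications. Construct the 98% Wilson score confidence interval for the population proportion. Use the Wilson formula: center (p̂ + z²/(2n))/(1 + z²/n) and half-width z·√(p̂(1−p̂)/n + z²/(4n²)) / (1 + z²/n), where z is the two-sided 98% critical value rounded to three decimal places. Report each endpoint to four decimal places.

p̂ = 129/224 = 0.57589; z = 2.326, so z² = 5.410276.
Denominator 1 + z²/n = 1 + 5.410276/224 = 1.024153.
Adjusted center: (0.57589 + z²/(2n))/1.024153 = 0.57410.
Radicand: p̂(1−p̂)/n + z²/(4n²) = 0.001090358 + 0.000026956 = 0.001117314.
Half-width = z·√(radicand)/denom = 2.326·0.033426/1.024153 = 0.07592.
So the interval runs from 0.4982 to 0.6500.

(0.4982, 0.6500)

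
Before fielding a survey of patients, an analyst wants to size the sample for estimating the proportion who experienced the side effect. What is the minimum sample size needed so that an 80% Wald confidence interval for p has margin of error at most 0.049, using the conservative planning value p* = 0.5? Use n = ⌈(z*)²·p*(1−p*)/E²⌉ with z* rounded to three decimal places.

n = 172

For 80% confidence, z* = 1.282.
p*(1−p*) = 0.50·0.50 = 0.2500.
Required n before rounding: 1.643524 × 0.2500 / 0.049² = 171.129.
Rounding up, n = 172.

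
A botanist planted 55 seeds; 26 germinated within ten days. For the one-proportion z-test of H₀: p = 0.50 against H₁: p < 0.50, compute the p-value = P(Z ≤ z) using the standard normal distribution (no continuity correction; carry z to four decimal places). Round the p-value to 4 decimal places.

p-value = 0.3429

Sample proportion p̂ = 26/55 = 0.47273.
Null standard error: √(0.50·0.50/55) = √0.004545455 = 0.067420.
Test statistic (full precision, shown to 4 dp): z = (26/55 − 0.50)/SE₀ ≈ -0.4045.
From the standard normal, P(Z ≤ z) = 0.3429.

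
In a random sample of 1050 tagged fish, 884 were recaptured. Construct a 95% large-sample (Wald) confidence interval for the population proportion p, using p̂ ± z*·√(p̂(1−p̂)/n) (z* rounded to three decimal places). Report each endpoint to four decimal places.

The sample proportion is 884/1050 = 0.84190.
SE(p̂) = √(0.84190·0.15810/1050) = 0.011259.
z* = 1.960 at the 95% level.
Margin of error: 1.960 × 0.011259 = 0.02207.
Interval: 0.84190 ± 0.02207 → (0.8198, 0.8640).

(0.8198, 0.8640)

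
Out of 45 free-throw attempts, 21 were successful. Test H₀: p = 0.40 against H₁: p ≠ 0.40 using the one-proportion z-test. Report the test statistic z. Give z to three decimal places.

z = 0.913

With x = 21 successes in n = 45, p̂ = 0.46667.
Under H₀, SE = √(p₀(1−p₀)/n) = √(0.40·0.60/45) = √0.005333333 = 0.073030.
Test statistic: z = 0.06667/0.073030 = 0.913.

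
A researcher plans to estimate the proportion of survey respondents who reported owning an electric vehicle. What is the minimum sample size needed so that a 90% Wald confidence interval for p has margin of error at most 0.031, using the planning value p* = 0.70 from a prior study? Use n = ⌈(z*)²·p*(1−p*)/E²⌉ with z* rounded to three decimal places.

z* = 1.645 at the 90% level.
p*(1−p*) = 0.70·0.30 = 0.2100.
Required n before rounding: 2.706025 × 0.2100 / 0.031² = 591.327.
⌈591.327⌉ = 592.

n = 592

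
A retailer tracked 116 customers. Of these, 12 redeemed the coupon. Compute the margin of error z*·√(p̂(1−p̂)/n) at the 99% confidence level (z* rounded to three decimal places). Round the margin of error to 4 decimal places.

Sample proportion p̂ = 12/116 = 0.10345.
SE = √(p̂(1−p̂)/n) = √(0.092747/116) = 0.028276.
z* = 2.576 at the 99% level.
So ME = 0.0728.

ME = 0.0728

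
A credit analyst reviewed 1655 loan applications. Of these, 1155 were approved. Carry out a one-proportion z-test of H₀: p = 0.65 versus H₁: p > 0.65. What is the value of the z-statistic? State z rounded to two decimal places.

z = 4.08

p̂ = 1155/1655 = 0.69789.
Null standard error: √(0.65·0.35/1655) = √0.000137462 = 0.011724.
Test statistic: z = 0.04789/0.011724 = 4.08.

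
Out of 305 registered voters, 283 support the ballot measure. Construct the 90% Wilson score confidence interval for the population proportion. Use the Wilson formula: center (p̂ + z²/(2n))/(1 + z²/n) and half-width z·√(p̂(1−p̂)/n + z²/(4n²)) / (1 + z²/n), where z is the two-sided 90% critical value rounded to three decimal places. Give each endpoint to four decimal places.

(0.8996, 0.9487)

p̂ = 283/305 = 0.92787; z = 1.645, so z² = 2.706025.
1 + z²/n = 1.008872.
Adjusted center: (0.92787 + z²/(2n))/1.008872 = 0.92411.
Radicand: p̂(1−p̂)/n + z²/(4n²) = 0.000219437 + 0.000007272 = 0.000226709.
Half-width = z·√(radicand)/denom = 1.645·0.015057/1.008872 = 0.02455.
So the interval runs from 0.8996 to 0.9487.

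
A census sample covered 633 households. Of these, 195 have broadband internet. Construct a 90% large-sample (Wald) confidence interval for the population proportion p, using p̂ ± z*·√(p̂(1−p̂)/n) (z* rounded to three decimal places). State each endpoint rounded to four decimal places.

Sample proportion p̂ = 195/633 = 0.30806.
SE = √(p̂(1−p̂)/n) = √(0.213158/633) = 0.018351.
For 90% confidence, z* = 1.645.
Margin = 1.645·0.018351 = 0.03019.
Interval: 0.30806 ± 0.03019 → (0.2779, 0.3382).

(0.2779, 0.3382)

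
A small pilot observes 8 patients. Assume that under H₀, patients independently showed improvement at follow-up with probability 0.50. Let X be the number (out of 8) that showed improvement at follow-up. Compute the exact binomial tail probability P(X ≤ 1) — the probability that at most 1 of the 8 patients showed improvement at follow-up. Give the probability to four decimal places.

P = 0.0352

X ~ Binomial(n=8, p=0.50).
P(X ≤ 1) = C(8,0)·0.50^0·0.50^8 + C(8,1)·0.50^1·0.50^7.
= 0.003906 + 0.031250 = 0.0352.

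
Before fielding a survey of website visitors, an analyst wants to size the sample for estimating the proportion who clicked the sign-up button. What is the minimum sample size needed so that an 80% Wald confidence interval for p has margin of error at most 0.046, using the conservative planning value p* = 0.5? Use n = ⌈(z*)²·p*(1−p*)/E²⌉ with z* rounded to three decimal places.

For 80% confidence, z* = 1.282.
p*(1−p*) = 0.2500.
Required n before rounding: 1.643524 × 0.2500 / 0.046² = 194.178.
Rounding up, n = 195.

n = 195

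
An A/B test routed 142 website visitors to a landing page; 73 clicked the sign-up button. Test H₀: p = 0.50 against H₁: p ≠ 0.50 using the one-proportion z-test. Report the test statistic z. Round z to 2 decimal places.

With x = 73 successes in n = 142, p̂ = 0.51408.
Null standard error: √(0.50·0.50/142) = √0.001760563 = 0.041959.
z = (p̂ − p₀)/SE = (0.51408 − 0.50)/0.041959 = 0.34.

z = 0.34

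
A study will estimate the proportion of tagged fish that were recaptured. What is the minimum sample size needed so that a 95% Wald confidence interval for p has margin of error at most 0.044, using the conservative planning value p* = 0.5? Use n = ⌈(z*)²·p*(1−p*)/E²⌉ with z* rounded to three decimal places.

For 95% confidence, z* = 1.960.
p*(1−p*) = 0.50·0.50 = 0.2500.
(z*)²·p*(1−p*)/E² = 3.841600·0.2500/0.001936 = 496.074.
Rounding up, n = 497.

n = 497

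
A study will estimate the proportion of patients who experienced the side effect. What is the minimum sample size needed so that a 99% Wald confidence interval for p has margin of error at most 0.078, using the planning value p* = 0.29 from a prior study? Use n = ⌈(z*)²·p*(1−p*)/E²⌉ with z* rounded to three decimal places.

For 99% confidence, z* = 2.576.
p*(1−p*) = 0.29·0.71 = 0.2059.
(z*)²·p*(1−p*)/E² = 6.635776·0.2059/0.006084 = 224.574.
⌈224.574⌉ = 225.

n = 225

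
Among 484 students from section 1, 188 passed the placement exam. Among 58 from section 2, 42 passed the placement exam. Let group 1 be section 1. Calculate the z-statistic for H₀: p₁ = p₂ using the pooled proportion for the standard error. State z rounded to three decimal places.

Sample proportions: p̂₁ = 188/484 = 0.38843 and p̂₂ = 42/58 = 0.72414.
Pooling: p̂ = 230/542 = 0.42435.
SE = √[p̂(1−p̂)(1/n₁+1/n₂)] = √[0.42435·0.57565·(1/484+1/58)] ≈ 0.068676.
z = (p̂₁ − p̂₂)/SE = (0.38843 − 0.72414)/0.068676 = -0.33571/0.068676 = -4.888.

z = -4.888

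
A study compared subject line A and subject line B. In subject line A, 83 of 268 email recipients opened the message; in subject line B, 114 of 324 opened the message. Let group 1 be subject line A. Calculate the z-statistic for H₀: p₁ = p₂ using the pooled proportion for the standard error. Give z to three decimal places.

z = -1.083

p̂₁ = 83/268 = 0.30970, p̂₂ = 114/324 = 0.35185.
Pooling: p̂ = 197/592 = 0.33277.
Pooled SE = √[0.2220342·0.00681776] ≈ 0.038907.
z = (p̂₁ − p̂₂)/SE = (0.30970 − 0.35185)/0.038907 = -0.04215/0.038907 = -1.083.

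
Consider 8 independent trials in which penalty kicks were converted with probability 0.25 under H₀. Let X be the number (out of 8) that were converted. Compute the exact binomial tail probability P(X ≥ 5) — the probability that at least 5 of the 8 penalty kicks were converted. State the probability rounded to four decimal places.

X is binomial with n = 8 and p = 0.25.
P(X ≥ 5) = C(8,5)·0.25^5·0.75^3 + C(8,6)·0.25^6·0.75^2 + C(8,7)·0.25^7·0.75^1 + C(8,8)·0.25^8·0.75^0.
= 0.023071 + 0.003845 + 0.000366 + 0.000015 = 0.0273.

P = 0.0273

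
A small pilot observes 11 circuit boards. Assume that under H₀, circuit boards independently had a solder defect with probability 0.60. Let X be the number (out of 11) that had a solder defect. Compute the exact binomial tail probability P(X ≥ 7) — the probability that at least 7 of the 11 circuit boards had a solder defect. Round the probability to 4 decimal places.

X ~ Binomial(n=11, p=0.60).
P(X ≥ 7) = Σ_{j=7}^{11} C(11,j)·0.60^j·0.40^{11−j}.
= 0.236490 + 0.177367 + 0.088684 + 0.026605 + 0.003628 = 0.5328.

P = 0.5328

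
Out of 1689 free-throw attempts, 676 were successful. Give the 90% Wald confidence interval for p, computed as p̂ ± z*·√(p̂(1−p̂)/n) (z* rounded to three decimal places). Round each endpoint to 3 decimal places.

(0.381, 0.420)

Sample proportion p̂ = 676/1689 = 0.40024.
Standard error of p̂: √(0.240047/1689) = √0.000142124 = 0.011922.
z* = 1.645 at the 90% level.
Margin = 1.645·0.011922 = 0.01961.
CI: 0.40024 ± 0.01961 = (0.381, 0.420).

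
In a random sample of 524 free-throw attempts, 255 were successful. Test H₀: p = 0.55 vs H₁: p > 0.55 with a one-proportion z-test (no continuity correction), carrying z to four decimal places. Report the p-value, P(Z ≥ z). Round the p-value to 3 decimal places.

p-value = 0.998

The sample proportion is 255/524 = 0.48664.
SE₀ = √(0.55·0.45/524) = 0.021733.
z = (p̂ − p₀)/SE = (255/524 − 0.55)/0.021733 ≈ -2.9153.
p-value = P(Z ≥ z) with z = -2.9153 → 0.998.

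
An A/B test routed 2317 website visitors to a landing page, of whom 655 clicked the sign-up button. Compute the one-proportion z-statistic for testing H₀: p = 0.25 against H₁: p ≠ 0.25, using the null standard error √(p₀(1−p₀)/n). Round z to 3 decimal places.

z = 3.634

With x = 655 successes in n = 2317, p̂ = 0.28269.
Under H₀, SE = √(p₀(1−p₀)/n) = √(0.25·0.75/2317) = √0.000080924 = 0.008996.
Test statistic: z = 0.03269/0.008996 = 3.634.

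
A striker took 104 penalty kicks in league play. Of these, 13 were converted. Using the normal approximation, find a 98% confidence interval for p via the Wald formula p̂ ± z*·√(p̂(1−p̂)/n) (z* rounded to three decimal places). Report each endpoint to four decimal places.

With x = 13 successes in n = 104, p̂ = 0.12500.
Standard error of p̂: √(0.109375/104) = √0.001051683 = 0.032430.
For 98% confidence, z* = 2.326.
Margin = 2.326·0.032430 = 0.07543.
So the interval runs from 0.0496 to 0.2004.

(0.0496, 0.2004)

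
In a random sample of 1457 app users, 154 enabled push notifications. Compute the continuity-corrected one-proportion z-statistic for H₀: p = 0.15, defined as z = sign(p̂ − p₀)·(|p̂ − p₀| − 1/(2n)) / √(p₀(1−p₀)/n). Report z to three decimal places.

With x = 154 successes in n = 1457, p̂ = 0.10570. p̂ − p₀ = -0.044303.
Continuity correction 1/(2n) = 1/2914 = 0.000343.
Corrected numerator: |-0.044303| − 0.000343 = 0.043960.
SE₀ = √(0.15·0.85/1457) = 0.009355.
z = −0.043960/0.009355 = -4.699.

z = -4.699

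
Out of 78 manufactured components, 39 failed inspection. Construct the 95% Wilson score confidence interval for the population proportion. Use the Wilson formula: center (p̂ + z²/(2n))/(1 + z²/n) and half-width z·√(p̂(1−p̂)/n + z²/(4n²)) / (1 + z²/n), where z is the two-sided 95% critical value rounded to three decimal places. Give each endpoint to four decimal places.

p̂ = 39/78 = 0.50000; z = 1.960, so z² = 3.841600.
Denominator 1 + z²/n = 1 + 3.841600/78 = 1.049251.
Center = (0.50000 + 0.024626)/1.049251 = 0.50000.
Radicand: p̂(1−p̂)/n + z²/(4n²) = 0.003205128 + 0.000157857 = 0.003362985.
Half-width = z·√(radicand)/denom = 1.960·0.057991/1.049251 = 0.10833.
So the interval runs from 0.3917 to 0.6083.

(0.3917, 0.6083)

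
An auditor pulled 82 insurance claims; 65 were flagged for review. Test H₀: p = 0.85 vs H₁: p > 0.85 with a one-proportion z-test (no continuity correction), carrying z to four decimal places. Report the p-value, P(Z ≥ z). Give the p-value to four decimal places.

p-value = 0.9270

p̂ = 65/82 = 0.79268.
Null standard error: √(0.85·0.15/82) = √0.001554878 = 0.039432.
Test statistic (full precision, shown to 4 dp): z = (65/82 − 0.85)/SE₀ ≈ -1.4536.
From the standard normal, P(Z ≥ z) = 0.9270.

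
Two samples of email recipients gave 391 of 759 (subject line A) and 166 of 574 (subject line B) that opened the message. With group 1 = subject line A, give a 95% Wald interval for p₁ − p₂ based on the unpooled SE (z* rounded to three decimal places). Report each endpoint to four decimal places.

p̂₁ = 0.51515, p̂₂ = 0.28920, so the observed difference is 0.22595.
SE = √(0.000329078 + 0.000358123) = √0.000687201 = 0.026215.
For 95% confidence, z* = 1.960. Margin = 1.960·0.026215 = 0.05138.
So the interval runs from 0.1746 to 0.2773.

(0.1746, 0.2773)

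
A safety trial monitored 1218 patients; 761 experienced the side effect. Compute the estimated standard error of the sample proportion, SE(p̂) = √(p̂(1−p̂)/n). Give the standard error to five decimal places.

SE = 0.01387

p̂ = 761/1218 = 0.62479.
p̂(1−p̂) = 0.62479·0.37521 = 0.234427.
SE = √(0.234427/1218) = √0.000192469 = 0.01387.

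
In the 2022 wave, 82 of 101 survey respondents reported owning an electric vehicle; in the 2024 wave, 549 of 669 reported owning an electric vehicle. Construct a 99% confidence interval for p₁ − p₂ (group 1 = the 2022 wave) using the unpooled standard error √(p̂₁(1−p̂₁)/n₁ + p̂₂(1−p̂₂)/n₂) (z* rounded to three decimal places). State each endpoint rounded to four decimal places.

p̂₁ = 82/101 = 0.81188, p̂₂ = 549/669 = 0.82063; p̂₁ − p̂₂ = -0.00875.
SE = √(0.001512179 + 0.000220027) = √0.001732206 = 0.041620.
The 99% critical value is z* = 2.576. Margin of error = 0.10721.
CI: -0.00875 ± 0.10721 = (-0.1160, 0.0985).

(-0.1160, 0.0985)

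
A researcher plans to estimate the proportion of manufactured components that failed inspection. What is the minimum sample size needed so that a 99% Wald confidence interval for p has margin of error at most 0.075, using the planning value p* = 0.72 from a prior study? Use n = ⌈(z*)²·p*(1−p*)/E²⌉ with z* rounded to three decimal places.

The 99% critical value is z* = 2.576.
p*(1−p*) = 0.2016.
Required n before rounding: 6.635776 × 0.2016 / 0.075² = 237.826.
Rounding up, n = 238.

n = 238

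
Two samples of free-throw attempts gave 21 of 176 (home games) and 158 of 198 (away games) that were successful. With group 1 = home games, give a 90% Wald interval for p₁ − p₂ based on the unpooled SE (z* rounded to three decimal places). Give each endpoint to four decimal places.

p̂₁ = 21/176 = 0.11932, p̂₂ = 158/198 = 0.79798; p̂₁ − p̂₂ = -0.67866.
Unpooled SE = √(p̂₁(1−p̂₁)/n₁ + p̂₂(1−p̂₂)/n₂) = √(0.000597053 + 0.000814182) = 0.037566.
The 90% critical value is z* = 1.645. Margin of error = 0.06180.
CI: -0.67866 ± 0.06180 = (-0.7405, -0.6169).

(-0.7405, -0.6169)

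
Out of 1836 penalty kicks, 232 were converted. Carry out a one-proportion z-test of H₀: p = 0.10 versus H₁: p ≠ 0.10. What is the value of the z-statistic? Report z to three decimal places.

z = 3.765

Sample proportion p̂ = 232/1836 = 0.12636.
SE₀ = √(0.10·0.90/1836) = 0.007001.
z = (p̂ − p₀)/SE = (0.12636 − 0.10)/0.007001 = 3.765.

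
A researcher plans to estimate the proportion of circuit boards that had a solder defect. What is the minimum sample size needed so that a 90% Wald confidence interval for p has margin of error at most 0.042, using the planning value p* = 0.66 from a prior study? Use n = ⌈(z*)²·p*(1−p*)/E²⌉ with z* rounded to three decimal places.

n = 345

For 90% confidence, z* = 1.645.
p*(1−p*) = 0.2244.
Required n before rounding: 2.706025 × 0.2244 / 0.042² = 344.236.
⌈344.236⌉ = 345.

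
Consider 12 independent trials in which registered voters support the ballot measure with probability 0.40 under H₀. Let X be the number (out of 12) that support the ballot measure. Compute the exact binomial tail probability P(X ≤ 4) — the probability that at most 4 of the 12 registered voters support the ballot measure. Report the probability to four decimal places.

X ~ Binomial(n=12, p=0.40).
P(X ≤ 4) = Σ_{j=0}^{4} C(12,j)·0.40^j·0.60^{12−j}.
= 0.002177 + 0.017414 + 0.063852 + 0.141894 + 0.212841 = 0.4382.

P = 0.4382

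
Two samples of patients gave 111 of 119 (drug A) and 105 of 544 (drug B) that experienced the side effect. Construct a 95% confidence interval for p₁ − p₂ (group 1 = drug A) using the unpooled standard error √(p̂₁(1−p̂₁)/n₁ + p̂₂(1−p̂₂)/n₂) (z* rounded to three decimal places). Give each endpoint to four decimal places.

(0.6839, 0.7957)

p̂₁ = 111/119 = 0.93277, p̂₂ = 105/544 = 0.19301; p̂₁ − p̂₂ = 0.73976.
Unpooled SE = √(p̂₁(1−p̂₁)/n₁ + p̂₂(1−p̂₂)/n₂) = √(0.000526953 + 0.000286324) = 0.028518.
z* = 1.960 at the 95% level. Margin = 1.960·0.028518 = 0.05590.
Interval: 0.73976 ± 0.05590 → (0.6839, 0.7957).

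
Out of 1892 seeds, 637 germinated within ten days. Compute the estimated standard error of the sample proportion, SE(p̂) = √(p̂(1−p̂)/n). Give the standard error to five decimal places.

SE = 0.01086

The sample proportion is 637/1892 = 0.33668.
p̂(1−p̂) = 0.33668·0.66332 = 0.223327.
SE = √(0.223327/1892) = √0.000118038 = 0.01086.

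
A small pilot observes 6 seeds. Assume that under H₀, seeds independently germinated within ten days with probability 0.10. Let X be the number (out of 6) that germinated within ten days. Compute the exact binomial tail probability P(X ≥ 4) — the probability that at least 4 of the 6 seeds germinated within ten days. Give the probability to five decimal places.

X is binomial with n = 6 and p = 0.10.
P(X ≥ 4) = C(6,4)·0.10^4·0.90^2 + C(6,5)·0.10^5·0.90^1 + C(6,6)·0.10^6·0.90^0.
= 0.001215 + 0.000054 + 0.000001 = 0.00127.

P = 0.00127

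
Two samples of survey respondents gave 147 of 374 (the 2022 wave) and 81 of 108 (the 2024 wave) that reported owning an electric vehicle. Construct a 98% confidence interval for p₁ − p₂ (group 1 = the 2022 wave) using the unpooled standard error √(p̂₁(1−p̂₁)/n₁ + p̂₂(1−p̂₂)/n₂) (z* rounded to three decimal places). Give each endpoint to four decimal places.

p̂₁ = 0.39305, p̂₂ = 0.75000, so the observed difference is -0.35695.
Unpooled SE = √(p̂₁(1−p̂₁)/n₁ + p̂₂(1−p̂₂)/n₂) = √(0.000637864 + 0.001736111) = 0.048723.
For 98% confidence, z* = 2.326. Margin = 2.326·0.048723 = 0.11333.
CI: -0.35695 ± 0.11333 = (-0.4703, -0.2436).

(-0.4703, -0.2436)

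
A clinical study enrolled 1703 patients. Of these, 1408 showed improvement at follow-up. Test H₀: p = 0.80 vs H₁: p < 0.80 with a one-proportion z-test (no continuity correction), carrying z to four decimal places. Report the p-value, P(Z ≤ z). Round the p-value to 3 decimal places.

p-value = 0.997

With x = 1408 successes in n = 1703, p̂ = 0.82678.
Null standard error: √(0.80·0.20/1703) = √0.000093952 = 0.009693.
Test statistic (full precision, shown to 4 dp): z = (1408/1703 − 0.80)/SE₀ ≈ 2.7625.
From the standard normal, P(Z ≤ z) = 0.997.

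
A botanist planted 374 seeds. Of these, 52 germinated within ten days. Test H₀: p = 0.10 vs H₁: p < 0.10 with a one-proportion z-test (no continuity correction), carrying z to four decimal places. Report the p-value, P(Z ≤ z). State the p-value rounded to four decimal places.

p-value = 0.9941

Sample proportion p̂ = 52/374 = 0.13904.
Null standard error: √(0.10·0.90/374) = √0.000240642 = 0.015513.
z = (p̂ − p₀)/SE = (52/374 − 0.10)/0.015513 ≈ 2.5165.
p-value = P(Z ≤ z) with z = 2.5165 → 0.9941.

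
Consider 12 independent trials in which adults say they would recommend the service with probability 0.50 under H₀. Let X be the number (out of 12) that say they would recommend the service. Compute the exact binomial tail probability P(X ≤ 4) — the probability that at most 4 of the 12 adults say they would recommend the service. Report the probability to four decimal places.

P = 0.1938

X is binomial with n = 12 and p = 0.50.
P(X ≤ 4) = Σ_{j=0}^{4} C(12,j)·0.50^j·0.50^{12−j}.
= 0.000244 + 0.002930 + 0.016113 + 0.053711 + 0.120850 = 0.1938.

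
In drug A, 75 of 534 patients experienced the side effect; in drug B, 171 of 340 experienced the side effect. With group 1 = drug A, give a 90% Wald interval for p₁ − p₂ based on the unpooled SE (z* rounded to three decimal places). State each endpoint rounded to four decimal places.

p̂₁ = 0.14045, p̂₂ = 0.50294, so the observed difference is -0.36249.
Unpooled SE = √(p̂₁(1−p̂₁)/n₁ + p̂₂(1−p̂₂)/n₂) = √(0.000226074 + 0.000735269) = 0.031006.
z* = 1.645 at the 90% level. Margin of error = 0.05100.
Interval: -0.36249 ± 0.05100 → (-0.4135, -0.3115).

(-0.4135, -0.3115)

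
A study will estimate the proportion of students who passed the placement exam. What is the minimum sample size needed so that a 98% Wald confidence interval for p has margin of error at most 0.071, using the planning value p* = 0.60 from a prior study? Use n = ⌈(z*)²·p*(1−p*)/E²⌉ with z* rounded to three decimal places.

n = 258

The 98% critical value is z* = 2.326.
p*(1−p*) = 0.60·0.40 = 0.2400.
(z*)²·p*(1−p*)/E² = 5.410276·0.2400/0.005041 = 257.581.
Rounding up, n = 258.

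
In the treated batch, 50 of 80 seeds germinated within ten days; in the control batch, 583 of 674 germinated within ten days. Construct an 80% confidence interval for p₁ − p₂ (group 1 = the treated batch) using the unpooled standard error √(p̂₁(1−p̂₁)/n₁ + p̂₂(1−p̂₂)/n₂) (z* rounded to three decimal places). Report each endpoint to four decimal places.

(-0.3114, -0.1686)

p̂₁ = 50/80 = 0.62500, p̂₂ = 583/674 = 0.86499; p̂₁ − p̂₂ = -0.23999.
Unpooled SE = √(p̂₁(1−p̂₁)/n₁ + p̂₂(1−p̂₂)/n₂) = √(0.002929688 + 0.000173273) = 0.055704.
For 80% confidence, z* = 1.282. Margin of error = 0.07141.
Interval: -0.23999 ± 0.07141 → (-0.3114, -0.1686).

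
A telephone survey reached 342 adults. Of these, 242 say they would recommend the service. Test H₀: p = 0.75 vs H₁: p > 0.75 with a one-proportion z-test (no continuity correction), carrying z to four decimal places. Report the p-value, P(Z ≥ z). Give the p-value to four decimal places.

p-value = 0.9649

With x = 242 successes in n = 342, p̂ = 0.70760.
SE₀ = √(0.75·0.25/342) = 0.023415.
Test statistic (full precision, shown to 4 dp): z = (242/342 − 0.75)/SE₀ ≈ -1.8107.
From the standard normal, P(Z ≥ z) = 0.9649.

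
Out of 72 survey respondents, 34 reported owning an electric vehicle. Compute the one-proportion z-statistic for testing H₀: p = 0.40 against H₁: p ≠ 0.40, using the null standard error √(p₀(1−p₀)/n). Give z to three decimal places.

z = 1.251

Sample proportion p̂ = 34/72 = 0.47222.
Null standard error: √(0.40·0.60/72) = √0.003333333 = 0.057735.
z = (0.47222 − 0.40)/0.057735 = 0.07222/0.057735 = 1.251.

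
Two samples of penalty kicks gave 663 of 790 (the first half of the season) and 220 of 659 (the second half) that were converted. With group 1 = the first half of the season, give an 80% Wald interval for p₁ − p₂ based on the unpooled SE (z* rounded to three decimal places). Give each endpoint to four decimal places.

(0.4765, 0.5343)

p̂₁ = 663/790 = 0.83924, p̂₂ = 220/659 = 0.33384; p̂₁ − p̂₂ = 0.50540.
SE = √(0.000170780 + 0.000337467) = √0.000508247 = 0.022544.
For 80% confidence, z* = 1.282. Margin = 1.282·0.022544 = 0.02890.
CI: 0.50540 ± 0.02890 = (0.4765, 0.5343).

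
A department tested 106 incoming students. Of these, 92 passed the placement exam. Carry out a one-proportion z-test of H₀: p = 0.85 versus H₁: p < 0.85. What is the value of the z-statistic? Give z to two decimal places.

z = 0.52

p̂ = 92/106 = 0.86792.
SE₀ = √(0.85·0.15/106) = 0.034682.
Test statistic: z = 0.01792/0.034682 = 0.52.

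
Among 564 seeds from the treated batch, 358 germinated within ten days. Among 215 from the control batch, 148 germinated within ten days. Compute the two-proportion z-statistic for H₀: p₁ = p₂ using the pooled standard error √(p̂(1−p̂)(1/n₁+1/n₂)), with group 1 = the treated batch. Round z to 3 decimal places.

z = -1.402

Sample proportions: p̂₁ = 358/564 = 0.63475 and p̂₂ = 148/215 = 0.68837.
Pooling: p̂ = 506/779 = 0.64955.
Pooled SE = √[0.2276346·0.00642421] ≈ 0.038241.
z = (p̂₁ − p̂₂)/SE = (0.63475 − 0.68837)/0.038241 = -0.05362/0.038241 = -1.402.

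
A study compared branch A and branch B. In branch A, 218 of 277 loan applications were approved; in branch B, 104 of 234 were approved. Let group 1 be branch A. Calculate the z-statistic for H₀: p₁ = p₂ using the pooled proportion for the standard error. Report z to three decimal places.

Sample proportions: p̂₁ = 218/277 = 0.78700 and p̂₂ = 104/234 = 0.44444.
Pooled p̂ = (218+104)/(277+234) = 322/511 = 0.63014.
SE = √[p̂(1−p̂)(1/n₁+1/n₂)] = √[0.63014·0.36986·(1/277+1/234)] ≈ 0.042865.
z = (p̂₁ − p̂₂)/SE = (0.78700 − 0.44444)/0.042865 = 0.34256/0.042865 = 7.992.

z = 7.992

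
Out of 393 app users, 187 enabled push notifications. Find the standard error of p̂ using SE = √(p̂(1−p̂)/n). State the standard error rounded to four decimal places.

SE = 0.0252

The sample proportion is 187/393 = 0.47583.
p̂(1−p̂) = 0.249416.
Dividing by n and taking the root: √0.000634646 = 0.0252.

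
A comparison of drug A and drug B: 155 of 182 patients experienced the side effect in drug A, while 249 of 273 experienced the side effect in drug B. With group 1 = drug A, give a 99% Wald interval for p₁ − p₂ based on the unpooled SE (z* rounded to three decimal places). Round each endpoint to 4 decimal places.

(-0.1414, 0.0205)

p̂₁ = 155/182 = 0.85165, p̂₂ = 249/273 = 0.91209; p̂₁ − p̂₂ = -0.06044.
SE = √(0.000694195 + 0.000293713) = √0.000987908 = 0.031431.
z* = 2.576 at the 99% level. Margin of error = 0.08097.
CI: -0.06044 ± 0.08097 = (-0.1414, 0.0205).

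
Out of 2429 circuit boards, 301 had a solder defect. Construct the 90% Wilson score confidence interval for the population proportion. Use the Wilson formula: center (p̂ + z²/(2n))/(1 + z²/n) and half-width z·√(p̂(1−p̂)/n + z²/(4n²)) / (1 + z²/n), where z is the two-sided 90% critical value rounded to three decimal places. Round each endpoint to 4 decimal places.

(0.1133, 0.1353)

p̂ = 301/2429 = 0.12392; z = 1.645, so z² = 2.706025.
1 + z²/n = 1.001114.
Center = (0.12392 + 0.000557)/1.001114 = 0.12434.
Radicand: p̂(1−p̂)/n + z²/(4n²) = 0.000044695 + 0.000000115 = 0.000044810.
Half-width = z·√(radicand)/denom = 1.645·0.006694/1.001114 = 0.01100.
So the interval runs from 0.1133 to 0.1353.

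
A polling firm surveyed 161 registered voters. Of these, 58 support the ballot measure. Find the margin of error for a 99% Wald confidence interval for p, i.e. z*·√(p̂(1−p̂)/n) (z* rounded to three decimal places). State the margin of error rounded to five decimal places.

The sample proportion is 58/161 = 0.36025.
SE = √(p̂(1−p̂)/n) = √(0.230470/161) = 0.037835.
For 99% confidence, z* = 2.576.
So ME = 0.09746.

ME = 0.09746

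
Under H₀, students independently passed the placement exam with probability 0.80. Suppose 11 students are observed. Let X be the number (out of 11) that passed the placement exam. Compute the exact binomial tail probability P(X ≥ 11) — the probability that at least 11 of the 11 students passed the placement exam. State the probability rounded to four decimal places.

X ~ Binomial(n=11, p=0.80).
P(X ≥ 11) = C(11,11)·0.80^11·0.20^0.
= 0.085899 = 0.0859.

P = 0.0859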